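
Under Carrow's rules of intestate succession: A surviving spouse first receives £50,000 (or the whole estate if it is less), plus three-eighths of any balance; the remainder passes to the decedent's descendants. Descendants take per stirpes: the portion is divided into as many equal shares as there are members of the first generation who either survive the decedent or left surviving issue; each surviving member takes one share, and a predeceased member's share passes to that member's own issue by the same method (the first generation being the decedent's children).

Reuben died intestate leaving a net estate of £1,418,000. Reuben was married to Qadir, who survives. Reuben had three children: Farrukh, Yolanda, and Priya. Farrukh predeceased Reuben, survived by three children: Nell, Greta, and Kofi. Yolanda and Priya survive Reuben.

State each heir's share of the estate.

Qadir first takes £50,000, leaving a balance of £1,368,000. Qadir then takes three-eighths of the balance (£513,000), for a total of £563,000. The remaining £855,000 passes to the descendants.
The descendants' portion (£855,000) is divided into 3 shares of £285,000: Yolanda and Priya each take £285,000; Farrukh's £285,000 share passes to Farrukh's issue.
Farrukh's share (£285,000) is divided into 3 shares of £95,000: Nell, Greta, and Kofi each take £95,000.

Qadir: £563,000; Nell: £95,000; Greta: £95,000; Kofi: £95,000; Yolanda: £285,000; Priya: £285,000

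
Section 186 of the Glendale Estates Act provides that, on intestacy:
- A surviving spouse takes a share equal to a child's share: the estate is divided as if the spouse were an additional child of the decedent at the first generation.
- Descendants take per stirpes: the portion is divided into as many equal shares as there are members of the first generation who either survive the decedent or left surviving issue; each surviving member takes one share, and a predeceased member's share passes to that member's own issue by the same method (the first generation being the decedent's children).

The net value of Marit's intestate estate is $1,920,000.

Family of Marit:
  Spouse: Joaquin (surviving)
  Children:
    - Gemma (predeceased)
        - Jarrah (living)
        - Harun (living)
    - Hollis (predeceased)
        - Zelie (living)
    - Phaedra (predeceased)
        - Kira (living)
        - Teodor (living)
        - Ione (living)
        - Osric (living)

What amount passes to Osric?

The spouse counts as an additional share at the children's level, so there are 4 primary shares of $480,000. Joaquin takes one such share ($480,000).
The children's combined portion ($1,440,000) is divided into 3 shares of $480,000: Gemma's $480,000 share passes to Gemma's issue; Hollis's $480,000 share passes to Hollis's issue; Phaedra's $480,000 share passes to Phaedra's issue.
Gemma's share ($480,000) is divided into 2 shares of $240,000: Jarrah and Harun each take $240,000.
Hollis's share ($480,000) passes entirely to Zelie.
Phaedra's share ($480,000) is divided into 4 shares of $120,000: Kira, Teodor, Ione, and Osric each take $120,000.

Osric receives $120,000.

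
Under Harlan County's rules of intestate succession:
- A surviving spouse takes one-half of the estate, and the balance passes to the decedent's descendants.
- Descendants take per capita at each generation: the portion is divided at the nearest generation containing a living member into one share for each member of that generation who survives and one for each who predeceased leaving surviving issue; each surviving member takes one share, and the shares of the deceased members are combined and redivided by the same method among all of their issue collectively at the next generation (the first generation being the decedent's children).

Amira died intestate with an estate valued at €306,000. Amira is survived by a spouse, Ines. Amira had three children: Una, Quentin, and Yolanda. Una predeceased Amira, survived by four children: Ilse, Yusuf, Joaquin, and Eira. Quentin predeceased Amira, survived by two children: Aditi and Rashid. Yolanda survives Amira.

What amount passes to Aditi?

Ines takes one-half of €306,000 = €153,000. The remaining €153,000 passes to the descendants.
The descendants' portion (€153,000) is divided at the children's generation into 3 shares of €51,000. Yolanda takes €51,000. The 2 shares of the deceased (Una and Quentin) are combined into a pool of €102,000.
That pool (€102,000) is divided at the grandchildren's generation equally among Ilse, Yusuf, Joaquin, Eira, Aditi, and Rashid: €17,000 each.

Aditi receives €17,000.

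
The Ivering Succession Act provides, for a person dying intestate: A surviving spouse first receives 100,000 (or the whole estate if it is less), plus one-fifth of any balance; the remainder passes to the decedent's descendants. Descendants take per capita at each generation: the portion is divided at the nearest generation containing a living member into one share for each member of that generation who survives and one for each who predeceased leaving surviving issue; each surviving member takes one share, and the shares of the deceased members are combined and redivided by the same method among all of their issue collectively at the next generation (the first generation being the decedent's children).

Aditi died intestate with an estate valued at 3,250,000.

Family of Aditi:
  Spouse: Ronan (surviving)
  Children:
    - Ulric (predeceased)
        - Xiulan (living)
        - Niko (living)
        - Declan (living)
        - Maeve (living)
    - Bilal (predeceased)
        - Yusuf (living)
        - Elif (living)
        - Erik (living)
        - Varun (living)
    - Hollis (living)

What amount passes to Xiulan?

Xiulan receives 210,000.

Ronan first takes 100,000, leaving a balance of 3,150,000. Ronan then takes one-fifth of the balance (630,000), for a total of 730,000. The remaining 2,520,000 passes to the descendants.
The descendants' portion (2,520,000) is divided at the children's generation into 3 shares of 840,000. Hollis takes 840,000. The 2 shares of the deceased (Ulric and Bilal) are combined into a pool of 1,680,000.
That pool (1,680,000) is divided at the grandchildren's generation equally among Xiulan, Niko, Declan, Maeve, Yusuf, Elif, Erik, and Varun: 210,000 each.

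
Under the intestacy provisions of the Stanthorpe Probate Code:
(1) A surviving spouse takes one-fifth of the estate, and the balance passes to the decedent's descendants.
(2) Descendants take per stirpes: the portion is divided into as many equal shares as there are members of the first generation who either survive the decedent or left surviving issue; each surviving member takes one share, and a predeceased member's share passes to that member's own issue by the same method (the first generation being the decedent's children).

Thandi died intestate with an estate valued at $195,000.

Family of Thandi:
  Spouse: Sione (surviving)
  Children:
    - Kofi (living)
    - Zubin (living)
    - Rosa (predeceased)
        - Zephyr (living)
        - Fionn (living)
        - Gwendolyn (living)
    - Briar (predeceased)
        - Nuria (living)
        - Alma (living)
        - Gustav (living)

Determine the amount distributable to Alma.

Sione takes one-fifth of $195,000 = $39,000. The remaining $156,000 passes to the descendants.
The descendants' portion ($156,000) is divided into 4 shares of $39,000: Kofi and Zubin each take $39,000; Rosa's $39,000 share passes to Rosa's issue; Briar's $39,000 share passes to Briar's issue.
Rosa's share ($39,000) is divided into 3 shares of $13,000: Zephyr, Fionn, and Gwendolyn each take $13,000.
Briar's share ($39,000) is divided into 3 shares of $13,000: Nuria, Alma, and Gustav each take $13,000.

Alma receives $13,000.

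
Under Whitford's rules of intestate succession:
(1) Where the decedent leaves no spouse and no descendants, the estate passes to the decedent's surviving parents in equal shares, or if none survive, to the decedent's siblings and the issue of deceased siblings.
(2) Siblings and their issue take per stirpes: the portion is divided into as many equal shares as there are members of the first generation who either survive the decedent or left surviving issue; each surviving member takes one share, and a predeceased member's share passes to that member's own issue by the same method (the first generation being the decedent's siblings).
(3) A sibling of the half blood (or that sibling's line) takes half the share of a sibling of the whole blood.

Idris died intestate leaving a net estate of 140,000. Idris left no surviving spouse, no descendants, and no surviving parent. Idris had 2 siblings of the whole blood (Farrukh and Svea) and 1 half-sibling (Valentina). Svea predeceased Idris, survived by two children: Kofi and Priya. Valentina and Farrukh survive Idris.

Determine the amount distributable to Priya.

Priya receives 28,000.

The entire 140,000 passes to the siblings and their issue.
Counting each half-blood sibling's line as half a unit, there are 5/2 units in 140,000, so one unit is 56,000. Whole-blood lines (Farrukh and Svea) take 56,000 each; half-blood lines (Valentina) take 28,000 each.
Svea's share (56,000) is divided into 2 shares of 28,000: Kofi and Priya each take 28,000.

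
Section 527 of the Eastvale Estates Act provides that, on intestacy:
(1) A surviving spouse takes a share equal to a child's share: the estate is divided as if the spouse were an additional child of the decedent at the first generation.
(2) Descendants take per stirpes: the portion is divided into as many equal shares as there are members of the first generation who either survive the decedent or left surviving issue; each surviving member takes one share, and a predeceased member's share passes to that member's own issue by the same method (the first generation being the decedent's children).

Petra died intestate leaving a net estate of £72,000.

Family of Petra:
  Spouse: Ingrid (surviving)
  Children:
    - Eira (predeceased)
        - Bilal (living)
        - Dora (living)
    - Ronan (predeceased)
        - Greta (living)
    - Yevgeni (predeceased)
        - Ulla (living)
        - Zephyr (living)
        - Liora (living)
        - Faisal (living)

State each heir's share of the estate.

The spouse counts as an additional share at the children's level, so there are 4 primary shares of £18,000. Ingrid takes one such share (£18,000).
The children's combined portion (£54,000) is divided into 3 shares of £18,000: Eira's £18,000 share passes to Eira's issue; Ronan's £18,000 share passes to Ronan's issue; Yevgeni's £18,000 share passes to Yevgeni's issue.
Eira's share (£18,000) is divided into 2 shares of £9,000: Bilal and Dora each take £9,000.
Ronan's share (£18,000) passes entirely to Greta.
Yevgeni's share (£18,000) is divided into 4 shares of £4,500: Ulla, Zephyr, Liora, and Faisal each take £4,500.

Ingrid: £18,000; Bilal: £9,000; Dora: £9,000; Greta: £18,000; Ulla: £4,500; Zephyr: £4,500; Liora: £4,500; Faisal: £4,500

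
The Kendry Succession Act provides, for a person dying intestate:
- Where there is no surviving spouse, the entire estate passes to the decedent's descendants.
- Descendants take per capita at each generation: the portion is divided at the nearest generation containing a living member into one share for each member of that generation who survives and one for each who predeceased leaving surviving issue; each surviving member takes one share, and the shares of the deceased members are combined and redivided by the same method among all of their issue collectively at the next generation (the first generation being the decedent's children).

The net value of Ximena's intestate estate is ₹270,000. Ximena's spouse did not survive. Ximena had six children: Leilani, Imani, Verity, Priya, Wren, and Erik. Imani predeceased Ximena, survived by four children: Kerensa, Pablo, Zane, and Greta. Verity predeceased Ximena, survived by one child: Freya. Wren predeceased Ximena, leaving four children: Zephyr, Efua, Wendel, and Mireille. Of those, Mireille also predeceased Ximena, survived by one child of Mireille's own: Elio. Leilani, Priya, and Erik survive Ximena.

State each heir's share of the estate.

The entire ₹270,000 passes to the descendants.
That amount (₹270,000) is divided at the children's generation into 6 shares of ₹45,000. Leilani, Priya, and Erik each take ₹45,000. The 3 shares of the deceased (Imani, Verity, and Wren) are combined into a pool of ₹135,000.
That pool (₹135,000) is divided at the grandchildren's generation into 9 shares of ₹15,000. Kerensa, Pablo, Zane, Greta, Freya, Zephyr, Efua, and Wendel each take ₹15,000. The remaining share for the deceased Mireille (₹15,000) is carried to the next generation.
That pool (₹15,000) passes entirely to Elio, the sole taker at the great-grandchildren's generation.

Leilani: ₹45,000; Kerensa: ₹15,000; Pablo: ₹15,000; Zane: ₹15,000; Greta: ₹15,000; Freya: ₹15,000; Priya: ₹45,000; Zephyr: ₹15,000; Efua: ₹15,000; Wendel: ₹15,000; Elio: ₹15,000; Erik: ₹45,000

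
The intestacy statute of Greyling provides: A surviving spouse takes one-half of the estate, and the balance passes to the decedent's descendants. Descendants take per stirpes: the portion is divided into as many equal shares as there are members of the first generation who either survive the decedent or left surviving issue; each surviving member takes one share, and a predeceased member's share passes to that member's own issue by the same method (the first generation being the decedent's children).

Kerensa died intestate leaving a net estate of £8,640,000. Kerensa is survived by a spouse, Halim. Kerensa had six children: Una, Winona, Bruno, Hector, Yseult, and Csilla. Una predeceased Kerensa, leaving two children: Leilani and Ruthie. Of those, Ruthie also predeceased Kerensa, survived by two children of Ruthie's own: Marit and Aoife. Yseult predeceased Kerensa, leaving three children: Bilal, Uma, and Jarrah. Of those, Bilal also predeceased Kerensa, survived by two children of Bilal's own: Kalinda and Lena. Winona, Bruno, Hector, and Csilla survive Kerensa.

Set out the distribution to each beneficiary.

Halim: £4,320,000; Leilani: £360,000; Marit: £180,000; Aoife: £180,000; Winona: £720,000; Bruno: £720,000; Hector: £720,000; Kalinda: £120,000; Lena: £120,000; Uma: £240,000; Jarrah: £240,000; Csilla: £720,000

Halim takes one-half of £8,640,000 = £4,320,000. The remaining £4,320,000 passes to the descendants.
The descendants' portion (£4,320,000) is divided into 6 shares of £720,000: Winona, Bruno, Hector, and Csilla each take £720,000; Una's £720,000 share passes to Una's issue; Yseult's £720,000 share passes to Yseult's issue.
Una's share (£720,000) is divided into 2 shares of £360,000: Leilani takes £360,000; Ruthie's £360,000 share passes to Ruthie's issue.
Ruthie's share (£360,000) is divided into 2 shares of £180,000: Marit and Aoife each take £180,000.
Yseult's share (£720,000) is divided into 3 shares of £240,000: Uma and Jarrah each take £240,000; Bilal's £240,000 share passes to Bilal's issue.
Bilal's share (£240,000) is divided into 2 shares of £120,000: Kalinda and Lena each take £120,000.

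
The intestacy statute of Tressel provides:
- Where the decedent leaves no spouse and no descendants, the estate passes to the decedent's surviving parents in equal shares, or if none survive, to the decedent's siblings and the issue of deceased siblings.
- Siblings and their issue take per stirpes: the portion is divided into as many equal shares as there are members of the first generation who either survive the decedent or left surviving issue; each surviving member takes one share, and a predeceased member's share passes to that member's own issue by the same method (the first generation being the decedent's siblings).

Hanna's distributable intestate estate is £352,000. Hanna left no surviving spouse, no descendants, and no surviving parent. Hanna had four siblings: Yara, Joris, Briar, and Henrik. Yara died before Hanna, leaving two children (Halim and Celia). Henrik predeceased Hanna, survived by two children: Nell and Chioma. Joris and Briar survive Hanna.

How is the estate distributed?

The entire £352,000 passes to the siblings and their issue.
That amount (£352,000) is divided into 4 shares of £88,000: Joris and Briar each take £88,000; Yara's £88,000 share passes to Yara's issue; Henrik's £88,000 share passes to Henrik's issue.
Yara's share (£88,000) is divided into 2 shares of £44,000: Halim and Celia each take £44,000.
Henrik's share (£88,000) is divided into 2 shares of £44,000: Nell and Chioma each take £44,000.

Halim: £44,000; Celia: £44,000; Joris: £88,000; Briar: £88,000; Nell: £44,000; Chioma: £44,000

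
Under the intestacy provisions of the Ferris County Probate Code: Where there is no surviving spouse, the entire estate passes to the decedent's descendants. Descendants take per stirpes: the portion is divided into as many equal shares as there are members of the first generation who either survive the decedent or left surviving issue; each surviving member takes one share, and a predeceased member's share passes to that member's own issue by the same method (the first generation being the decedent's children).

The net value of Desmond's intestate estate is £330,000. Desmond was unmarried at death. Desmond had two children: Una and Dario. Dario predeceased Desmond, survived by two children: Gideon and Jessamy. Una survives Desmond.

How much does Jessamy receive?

The entire £330,000 passes to the descendants.
That amount (£330,000) is divided into 2 shares of £165,000: Una takes £165,000; Dario's £165,000 share passes to Dario's issue.
Dario's share (£165,000) is divided into 2 shares of £82,500: Gideon and Jessamy each take £82,500.

Jessamy receives £82,500.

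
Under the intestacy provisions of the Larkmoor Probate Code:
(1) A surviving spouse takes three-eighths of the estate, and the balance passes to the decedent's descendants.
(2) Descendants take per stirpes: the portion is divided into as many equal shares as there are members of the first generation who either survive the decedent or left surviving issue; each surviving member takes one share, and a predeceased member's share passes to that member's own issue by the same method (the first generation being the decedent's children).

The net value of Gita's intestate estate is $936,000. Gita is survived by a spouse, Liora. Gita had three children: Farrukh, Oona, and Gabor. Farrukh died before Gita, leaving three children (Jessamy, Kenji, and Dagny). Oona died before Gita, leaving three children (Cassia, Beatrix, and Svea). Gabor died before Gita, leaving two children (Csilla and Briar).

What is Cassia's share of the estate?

Liora takes three-eighths of $936,000 = $351,000. The remaining $585,000 passes to the descendants.
The descendants' portion ($585,000) is divided into 3 shares of $195,000: Farrukh's $195,000 share passes to Farrukh's issue; Oona's $195,000 share passes to Oona's issue; Gabor's $195,000 share passes to Gabor's issue.
Farrukh's share ($195,000) is divided into 3 shares of $65,000: Jessamy, Kenji, and Dagny each take $65,000.
Oona's share ($195,000) is divided into 3 shares of $65,000: Cassia, Beatrix, and Svea each take $65,000.
Gabor's share ($195,000) is divided into 2 shares of $97,500: Csilla and Briar each take $97,500.

Cassia receives $65,000.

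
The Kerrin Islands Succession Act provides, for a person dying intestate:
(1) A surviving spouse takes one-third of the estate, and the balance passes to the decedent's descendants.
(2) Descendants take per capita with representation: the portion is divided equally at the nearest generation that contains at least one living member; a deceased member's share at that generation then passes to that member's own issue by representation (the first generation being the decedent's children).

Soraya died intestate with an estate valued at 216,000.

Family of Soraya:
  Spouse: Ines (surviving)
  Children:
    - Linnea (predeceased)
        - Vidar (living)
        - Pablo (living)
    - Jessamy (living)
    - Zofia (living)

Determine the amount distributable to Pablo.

Ines takes one-third of 216,000 = 72,000. The remaining 144,000 passes to the descendants.
The descendants' portion (144,000) is divided into 3 shares of 48,000: Jessamy and Zofia each take 48,000; Linnea's 48,000 share passes to Linnea's issue.
Linnea's share (48,000) is divided into 2 shares of 24,000: Vidar and Pablo each take 24,000.

Pablo receives 24,000.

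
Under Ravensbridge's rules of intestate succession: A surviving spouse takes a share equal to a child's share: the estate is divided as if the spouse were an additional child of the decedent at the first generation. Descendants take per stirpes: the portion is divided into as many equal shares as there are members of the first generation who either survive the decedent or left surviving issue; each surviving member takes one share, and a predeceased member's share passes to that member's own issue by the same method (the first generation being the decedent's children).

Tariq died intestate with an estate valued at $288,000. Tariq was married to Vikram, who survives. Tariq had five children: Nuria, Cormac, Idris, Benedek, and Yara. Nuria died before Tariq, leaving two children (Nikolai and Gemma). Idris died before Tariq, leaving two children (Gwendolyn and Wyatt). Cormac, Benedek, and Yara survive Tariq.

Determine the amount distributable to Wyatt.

The spouse counts as an additional share at the children's level, so there are 6 primary shares of $48,000. Vikram takes one such share ($48,000).
The children's combined portion ($240,000) is divided into 5 shares of $48,000: Cormac, Benedek, and Yara each take $48,000; Nuria's $48,000 share passes to Nuria's issue; Idris's $48,000 share passes to Idris's issue.
Nuria's share ($48,000) is divided into 2 shares of $24,000: Nikolai and Gemma each take $24,000.
Idris's share ($48,000) is divided into 2 shares of $24,000: Gwendolyn and Wyatt each take $24,000.

Wyatt receives $24,000.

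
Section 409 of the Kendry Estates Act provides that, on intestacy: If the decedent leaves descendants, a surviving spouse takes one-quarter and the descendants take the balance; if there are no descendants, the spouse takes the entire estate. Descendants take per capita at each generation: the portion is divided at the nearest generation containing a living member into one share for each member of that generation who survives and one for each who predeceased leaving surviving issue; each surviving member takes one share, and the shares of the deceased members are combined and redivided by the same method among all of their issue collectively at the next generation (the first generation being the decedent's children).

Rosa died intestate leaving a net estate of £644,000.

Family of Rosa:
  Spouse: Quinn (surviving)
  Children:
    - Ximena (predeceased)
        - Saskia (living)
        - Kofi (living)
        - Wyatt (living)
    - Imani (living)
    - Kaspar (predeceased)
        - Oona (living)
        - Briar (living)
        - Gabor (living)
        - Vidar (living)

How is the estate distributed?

Quinn takes one-quarter of £644,000 = £161,000. The remaining £483,000 passes to the descendants.
The descendants' portion (£483,000) is divided at the children's generation into 3 shares of £161,000. Imani takes £161,000. The 2 shares of the deceased (Ximena and Kaspar) are combined into a pool of £322,000.
That pool (£322,000) is divided at the grandchildren's generation equally among Saskia, Kofi, Wyatt, Oona, Briar, Gabor, and Vidar: £46,000 each.

Quinn: £161,000; Saskia: £46,000; Kofi: £46,000; Wyatt: £46,000; Imani: £161,000; Oona: £46,000; Briar: £46,000; Gabor: £46,000; Vidar: £46,000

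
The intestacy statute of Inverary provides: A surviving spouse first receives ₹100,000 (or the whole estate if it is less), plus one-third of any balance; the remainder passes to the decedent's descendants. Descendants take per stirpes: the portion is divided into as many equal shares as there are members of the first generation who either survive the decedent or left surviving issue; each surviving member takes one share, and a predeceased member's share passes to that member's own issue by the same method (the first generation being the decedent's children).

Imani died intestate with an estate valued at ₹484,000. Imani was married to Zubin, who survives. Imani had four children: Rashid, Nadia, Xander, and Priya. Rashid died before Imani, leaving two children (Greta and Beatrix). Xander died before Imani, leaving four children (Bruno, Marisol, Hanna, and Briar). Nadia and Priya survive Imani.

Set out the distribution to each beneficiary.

Zubin first takes ₹100,000, leaving a balance of ₹384,000. Zubin then takes one-third of the balance (₹128,000), for a total of ₹228,000. The remaining ₹256,000 passes to the descendants.
The descendants' portion (₹256,000) is divided into 4 shares of ₹64,000: Nadia and Priya each take ₹64,000; Rashid's ₹64,000 share passes to Rashid's issue; Xander's ₹64,000 share passes to Xander's issue.
Rashid's share (₹64,000) is divided into 2 shares of ₹32,000: Greta and Beatrix each take ₹32,000.
Xander's share (₹64,000) is divided into 4 shares of ₹16,000: Bruno, Marisol, Hanna, and Briar each take ₹16,000.

Zubin: ₹228,000; Greta: ₹32,000; Beatrix: ₹32,000; Nadia: ₹64,000; Bruno: ₹16,000; Marisol: ₹16,000; Hanna: ₹16,000; Briar: ₹16,000; Priya: ₹64,000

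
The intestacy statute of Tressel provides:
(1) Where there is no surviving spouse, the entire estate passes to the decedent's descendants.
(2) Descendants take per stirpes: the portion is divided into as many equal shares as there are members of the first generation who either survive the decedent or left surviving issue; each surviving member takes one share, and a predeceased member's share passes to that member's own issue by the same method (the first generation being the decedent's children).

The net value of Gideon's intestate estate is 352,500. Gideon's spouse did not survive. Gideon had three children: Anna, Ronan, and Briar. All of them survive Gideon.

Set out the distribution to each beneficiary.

Anna: 117,500; Ronan: 117,500; Briar: 117,500

The entire 352,500 passes to the descendants.
That amount (352,500) is divided into 3 shares of 117,500: Anna, Ronan, and Briar each take 117,500.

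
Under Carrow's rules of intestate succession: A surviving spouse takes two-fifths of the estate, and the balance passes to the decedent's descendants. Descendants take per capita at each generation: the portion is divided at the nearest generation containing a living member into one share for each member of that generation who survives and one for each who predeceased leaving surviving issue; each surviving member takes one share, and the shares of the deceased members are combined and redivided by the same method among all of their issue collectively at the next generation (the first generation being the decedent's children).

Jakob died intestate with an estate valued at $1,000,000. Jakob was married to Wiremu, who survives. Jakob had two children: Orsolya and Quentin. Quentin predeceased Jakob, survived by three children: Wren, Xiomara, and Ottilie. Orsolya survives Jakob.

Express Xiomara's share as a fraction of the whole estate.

Wiremu takes two-fifths of $1,000,000 = $400,000. The remaining $600,000 passes to the descendants.
The descendants' portion ($600,000) is divided at the children's generation into 2 shares of $300,000. Orsolya takes $300,000. The remaining share for the deceased Quentin ($300,000) is carried to the next generation.
That pool ($300,000) is divided at the grandchildren's generation equally among Wren, Xiomara, and Ottilie: $100,000 each.

Xiomara receives 1/10 of the estate.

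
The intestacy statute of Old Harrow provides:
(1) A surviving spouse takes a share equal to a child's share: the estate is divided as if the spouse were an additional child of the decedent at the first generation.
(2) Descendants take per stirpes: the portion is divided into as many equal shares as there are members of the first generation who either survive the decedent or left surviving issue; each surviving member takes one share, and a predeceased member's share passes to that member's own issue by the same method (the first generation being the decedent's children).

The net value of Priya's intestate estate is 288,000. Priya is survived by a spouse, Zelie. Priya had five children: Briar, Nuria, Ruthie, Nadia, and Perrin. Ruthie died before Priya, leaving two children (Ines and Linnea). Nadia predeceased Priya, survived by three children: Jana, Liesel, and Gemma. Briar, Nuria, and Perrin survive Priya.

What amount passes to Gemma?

Gemma receives 16,000.

The spouse counts as an additional share at the children's level, so there are 6 primary shares of 48,000. Zelie takes one such share (48,000).
The children's combined portion (240,000) is divided into 5 shares of 48,000: Briar, Nuria, and Perrin each take 48,000; Ruthie's 48,000 share passes to Ruthie's issue; Nadia's 48,000 share passes to Nadia's issue.
Ruthie's share (48,000) is divided into 2 shares of 24,000: Ines and Linnea each take 24,000.
Nadia's share (48,000) is divided into 3 shares of 16,000: Jana, Liesel, and Gemma each take 16,000.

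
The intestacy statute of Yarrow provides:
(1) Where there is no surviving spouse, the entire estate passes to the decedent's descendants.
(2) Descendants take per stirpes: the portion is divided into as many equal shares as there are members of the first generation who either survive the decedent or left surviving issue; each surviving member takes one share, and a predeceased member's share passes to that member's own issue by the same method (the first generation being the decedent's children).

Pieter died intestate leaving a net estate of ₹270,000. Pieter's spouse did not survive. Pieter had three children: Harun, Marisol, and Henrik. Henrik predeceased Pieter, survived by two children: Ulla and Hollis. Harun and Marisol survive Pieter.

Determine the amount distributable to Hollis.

Hollis receives ₹45,000.

The entire ₹270,000 passes to the descendants.
That amount (₹270,000) is divided into 3 shares of ₹90,000: Harun and Marisol each take ₹90,000; Henrik's ₹90,000 share passes to Henrik's issue.
Henrik's share (₹90,000) is divided into 2 shares of ₹45,000: Ulla and Hollis each take ₹45,000.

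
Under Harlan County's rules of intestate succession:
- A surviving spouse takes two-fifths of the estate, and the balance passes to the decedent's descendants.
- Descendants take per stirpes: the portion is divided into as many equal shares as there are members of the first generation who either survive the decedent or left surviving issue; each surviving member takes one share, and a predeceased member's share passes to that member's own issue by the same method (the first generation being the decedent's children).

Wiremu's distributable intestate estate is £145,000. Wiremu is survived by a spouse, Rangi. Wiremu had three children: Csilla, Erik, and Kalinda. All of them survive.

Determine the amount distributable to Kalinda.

Kalinda receives £29,000.

Rangi takes two-fifths of £145,000 = £58,000. The remaining £87,000 passes to the descendants.
The descendants' portion (£87,000) is divided into 3 shares of £29,000: Csilla, Erik, and Kalinda each take £29,000.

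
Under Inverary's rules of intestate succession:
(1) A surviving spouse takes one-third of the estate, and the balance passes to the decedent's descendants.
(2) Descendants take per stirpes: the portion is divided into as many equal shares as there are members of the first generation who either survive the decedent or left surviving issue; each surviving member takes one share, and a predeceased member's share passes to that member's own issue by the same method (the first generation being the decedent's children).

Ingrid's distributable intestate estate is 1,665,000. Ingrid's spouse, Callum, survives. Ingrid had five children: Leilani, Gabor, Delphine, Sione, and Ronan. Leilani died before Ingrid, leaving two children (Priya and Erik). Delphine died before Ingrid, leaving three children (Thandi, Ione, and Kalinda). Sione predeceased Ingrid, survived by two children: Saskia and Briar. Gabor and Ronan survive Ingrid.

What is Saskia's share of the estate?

Saskia receives 111,000.

Callum takes one-third of 1,665,000 = 555,000. The remaining 1,110,000 passes to the descendants.
The descendants' portion (1,110,000) is divided into 5 shares of 222,000: Gabor and Ronan each take 222,000; Leilani's 222,000 share passes to Leilani's issue; Delphine's 222,000 share passes to Delphine's issue; Sione's 222,000 share passes to Sione's issue.
Leilani's share (222,000) is divided into 2 shares of 111,000: Priya and Erik each take 111,000.
Delphine's share (222,000) is divided into 3 shares of 74,000: Thandi, Ione, and Kalinda each take 74,000.
Sione's share (222,000) is divided into 2 shares of 111,000: Saskia and Briar each take 111,000.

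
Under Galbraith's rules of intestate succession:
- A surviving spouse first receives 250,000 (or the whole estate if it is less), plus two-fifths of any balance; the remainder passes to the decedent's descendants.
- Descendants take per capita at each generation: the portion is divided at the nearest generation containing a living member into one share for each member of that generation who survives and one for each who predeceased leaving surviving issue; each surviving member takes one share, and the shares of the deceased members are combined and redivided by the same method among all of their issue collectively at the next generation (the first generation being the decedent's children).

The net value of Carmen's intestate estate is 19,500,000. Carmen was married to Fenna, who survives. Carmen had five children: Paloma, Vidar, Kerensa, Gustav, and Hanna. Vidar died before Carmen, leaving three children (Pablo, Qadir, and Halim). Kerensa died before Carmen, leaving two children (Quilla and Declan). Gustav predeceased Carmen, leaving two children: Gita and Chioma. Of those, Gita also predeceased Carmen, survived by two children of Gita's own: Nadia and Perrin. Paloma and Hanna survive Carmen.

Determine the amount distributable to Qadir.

Fenna first takes 250,000, leaving a balance of 19,250,000. Fenna then takes two-fifths of the balance (7,700,000), for a total of 7,950,000. The remaining 11,550,000 passes to the descendants.
The descendants' portion (11,550,000) is divided at the children's generation into 5 shares of 2,310,000. Paloma and Hanna each take 2,310,000. The 3 shares of the deceased (Vidar, Kerensa, and Gustav) are combined into a pool of 6,930,000.
That pool (6,930,000) is divided at the grandchildren's generation into 7 shares of 990,000. Pablo, Qadir, Halim, Quilla, Declan, and Chioma each take 990,000. The remaining share for the deceased Gita (990,000) is carried to the next generation.
That pool (990,000) is divided at the great-grandchildren's generation equally among Nadia and Perrin: 495,000 each.

Qadir receives 990,000.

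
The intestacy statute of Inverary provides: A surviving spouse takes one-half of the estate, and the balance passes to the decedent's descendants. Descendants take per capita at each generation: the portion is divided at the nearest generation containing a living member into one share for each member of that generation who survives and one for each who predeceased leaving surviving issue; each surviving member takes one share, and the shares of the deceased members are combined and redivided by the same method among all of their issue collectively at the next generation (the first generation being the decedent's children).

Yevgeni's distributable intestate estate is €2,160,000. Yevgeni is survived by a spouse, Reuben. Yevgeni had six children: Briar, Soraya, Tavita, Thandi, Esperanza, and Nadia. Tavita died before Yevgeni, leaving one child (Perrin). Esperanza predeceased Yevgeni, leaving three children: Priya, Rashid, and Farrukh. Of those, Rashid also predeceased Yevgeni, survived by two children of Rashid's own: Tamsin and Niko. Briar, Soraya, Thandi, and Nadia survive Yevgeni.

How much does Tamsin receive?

Reuben takes one-half of €2,160,000 = €1,080,000. The remaining €1,080,000 passes to the descendants.
The descendants' portion (€1,080,000) is divided at the children's generation into 6 shares of €180,000. Briar, Soraya, Thandi, and Nadia each take €180,000. The 2 shares of the deceased (Tavita and Esperanza) are combined into a pool of €360,000.
That pool (€360,000) is divided at the grandchildren's generation into 4 shares of €90,000. Perrin, Priya, and Farrukh each take €90,000. The remaining share for the deceased Rashid (€90,000) is carried to the next generation.
That pool (€90,000) is divided at the great-grandchildren's generation equally among Tamsin and Niko: €45,000 each.

Tamsin receives €45,000.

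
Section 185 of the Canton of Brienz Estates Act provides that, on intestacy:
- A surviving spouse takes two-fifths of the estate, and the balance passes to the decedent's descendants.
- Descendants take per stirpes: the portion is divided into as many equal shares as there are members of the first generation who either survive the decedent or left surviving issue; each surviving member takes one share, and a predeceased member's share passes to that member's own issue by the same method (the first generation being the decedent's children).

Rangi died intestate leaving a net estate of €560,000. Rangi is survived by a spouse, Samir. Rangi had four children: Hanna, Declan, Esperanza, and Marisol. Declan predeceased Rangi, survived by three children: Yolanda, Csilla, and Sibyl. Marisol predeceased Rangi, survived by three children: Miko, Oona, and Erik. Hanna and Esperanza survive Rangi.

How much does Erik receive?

Samir takes two-fifths of €560,000 = €224,000. The remaining €336,000 passes to the descendants.
The descendants' portion (€336,000) is divided into 4 shares of €84,000: Hanna and Esperanza each take €84,000; Declan's €84,000 share passes to Declan's issue; Marisol's €84,000 share passes to Marisol's issue.
Declan's share (€84,000) is divided into 3 shares of €28,000: Yolanda, Csilla, and Sibyl each take €28,000.
Marisol's share (€84,000) is divided into 3 shares of €28,000: Miko, Oona, and Erik each take €28,000.

Erik receives €28,000.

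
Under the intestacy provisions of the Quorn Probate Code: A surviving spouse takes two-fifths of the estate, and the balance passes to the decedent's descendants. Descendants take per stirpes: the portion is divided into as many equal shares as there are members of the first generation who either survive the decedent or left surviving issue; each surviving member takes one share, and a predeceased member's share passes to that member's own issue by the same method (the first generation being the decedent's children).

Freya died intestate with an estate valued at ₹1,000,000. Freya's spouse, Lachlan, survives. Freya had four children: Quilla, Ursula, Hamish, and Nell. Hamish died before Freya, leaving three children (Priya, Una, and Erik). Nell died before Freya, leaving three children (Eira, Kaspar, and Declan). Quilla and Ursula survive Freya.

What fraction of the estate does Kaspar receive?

Kaspar receives 1/20 of the estate.

Lachlan takes two-fifths of ₹1,000,000 = ₹400,000. The remaining ₹600,000 passes to the descendants.
The descendants' portion (₹600,000) is divided into 4 shares of ₹150,000: Quilla and Ursula each take ₹150,000; Hamish's ₹150,000 share passes to Hamish's issue; Nell's ₹150,000 share passes to Nell's issue.
Hamish's share (₹150,000) is divided into 3 shares of ₹50,000: Priya, Una, and Erik each take ₹50,000.
Nell's share (₹150,000) is divided into 3 shares of ₹50,000: Eira, Kaspar, and Declan each take ₹50,000.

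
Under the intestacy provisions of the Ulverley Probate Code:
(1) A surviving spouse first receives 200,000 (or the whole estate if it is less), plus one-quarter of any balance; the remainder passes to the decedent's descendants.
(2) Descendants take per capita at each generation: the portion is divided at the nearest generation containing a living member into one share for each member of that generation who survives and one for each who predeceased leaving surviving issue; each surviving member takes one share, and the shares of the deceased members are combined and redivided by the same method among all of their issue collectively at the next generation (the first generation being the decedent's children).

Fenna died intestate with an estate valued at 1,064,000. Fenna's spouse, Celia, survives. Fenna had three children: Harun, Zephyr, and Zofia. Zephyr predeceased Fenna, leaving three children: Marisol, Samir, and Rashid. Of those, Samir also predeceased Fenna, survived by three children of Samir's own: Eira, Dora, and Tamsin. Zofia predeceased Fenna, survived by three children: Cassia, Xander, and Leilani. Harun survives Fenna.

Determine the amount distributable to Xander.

Xander receives 72,000.

Celia first takes 200,000, leaving a balance of 864,000. Celia then takes one-quarter of the balance (216,000), for a total of 416,000. The remaining 648,000 passes to the descendants.
The descendants' portion (648,000) is divided at the children's generation into 3 shares of 216,000. Harun takes 216,000. The 2 shares of the deceased (Zephyr and Zofia) are combined into a pool of 432,000.
That pool (432,000) is divided at the grandchildren's generation into 6 shares of 72,000. Marisol, Rashid, Cassia, Xander, and Leilani each take 72,000. The remaining share for the deceased Samir (72,000) is carried to the next generation.
That pool (72,000) is divided at the great-grandchildren's generation equally among Eira, Dora, and Tamsin: 24,000 each.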